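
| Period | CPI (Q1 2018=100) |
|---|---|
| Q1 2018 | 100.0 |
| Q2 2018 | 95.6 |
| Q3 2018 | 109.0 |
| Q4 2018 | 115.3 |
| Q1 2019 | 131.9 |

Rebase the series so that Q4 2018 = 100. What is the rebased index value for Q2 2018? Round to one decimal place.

82.9

Rebased(Q2 2018) = 95.6 / 115.3 × 100 = 82.9141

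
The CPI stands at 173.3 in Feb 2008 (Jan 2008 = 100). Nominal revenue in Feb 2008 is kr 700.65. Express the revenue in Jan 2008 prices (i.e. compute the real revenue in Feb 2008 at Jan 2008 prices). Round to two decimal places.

Real = Nominal ÷ (Index/100) = 700.65 ÷ (173.3/100)
     = 700.65 ÷ 1.733 = 404.2989

404.30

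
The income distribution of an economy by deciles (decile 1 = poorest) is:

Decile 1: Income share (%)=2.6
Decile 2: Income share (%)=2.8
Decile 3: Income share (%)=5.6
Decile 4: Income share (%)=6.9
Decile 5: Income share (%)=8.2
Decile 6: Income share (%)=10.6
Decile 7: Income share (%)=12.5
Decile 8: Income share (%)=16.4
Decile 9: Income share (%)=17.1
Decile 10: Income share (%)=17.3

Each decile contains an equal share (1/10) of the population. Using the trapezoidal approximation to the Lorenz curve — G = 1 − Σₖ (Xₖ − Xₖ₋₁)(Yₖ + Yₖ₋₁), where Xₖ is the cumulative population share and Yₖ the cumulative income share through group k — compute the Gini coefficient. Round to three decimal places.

Cumulative income shares Yₖ: 0.0260, 0.0540, 0.1100, 0.1790, 0.2610, 0.3670, 0.4920, 0.6560, 0.8270, 1.0000
Σ (Xₖ−Xₖ₋₁)(Yₖ+Yₖ₋₁) = (1/10)(0.0260+0.0000) + (1/10)(0.0540+0.0260) + (1/10)(0.1100+0.0540) + (1/10)(0.1790+0.1100) + (1/10)(0.2610+0.1790) + (1/10)(0.3670+0.2610) + (1/10)(0.4920+0.3670) + (1/10)(0.6560+0.4920) + (1/10)(0.8270+0.6560) + (1/10)(1.0000+0.8270)
  = 0.0026 + 0.0080 + 0.0164 + 0.0289 + 0.0440 + 0.0628 + 0.0859 + 0.1148 + 0.1483 + 0.1827 = 0.6944
G = 1 − 0.6944 = 0.3056

0.306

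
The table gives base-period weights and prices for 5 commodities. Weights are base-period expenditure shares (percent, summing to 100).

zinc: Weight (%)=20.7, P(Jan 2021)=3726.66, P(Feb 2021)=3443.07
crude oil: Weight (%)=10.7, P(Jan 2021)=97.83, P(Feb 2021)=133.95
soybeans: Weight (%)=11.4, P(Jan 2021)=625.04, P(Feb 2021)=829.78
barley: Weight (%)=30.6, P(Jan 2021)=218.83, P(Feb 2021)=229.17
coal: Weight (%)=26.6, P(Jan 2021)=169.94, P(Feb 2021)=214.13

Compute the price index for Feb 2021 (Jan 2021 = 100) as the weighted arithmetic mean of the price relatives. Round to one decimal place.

zinc: 20.7 × (3443.07/3726.66) = 20.7 × 0.923902 = 19.1248
crude oil: 10.7 × (133.95/97.83) = 10.7 × 1.369212 = 14.6506
soybeans: 11.4 × (829.78/625.04) = 11.4 × 1.327563 = 15.1342
barley: 30.6 × (229.17/218.83) = 30.6 × 1.047251 = 32.0459
coal: 26.6 × (214.13/169.94) = 26.6 × 1.260033 = 33.5169
Index = Σ wᵢ·(p₁ᵢ/p₀ᵢ) = 19.1248 + 14.6506 + 15.1342 + 32.0459 + 33.5169 = 114.4723

114.5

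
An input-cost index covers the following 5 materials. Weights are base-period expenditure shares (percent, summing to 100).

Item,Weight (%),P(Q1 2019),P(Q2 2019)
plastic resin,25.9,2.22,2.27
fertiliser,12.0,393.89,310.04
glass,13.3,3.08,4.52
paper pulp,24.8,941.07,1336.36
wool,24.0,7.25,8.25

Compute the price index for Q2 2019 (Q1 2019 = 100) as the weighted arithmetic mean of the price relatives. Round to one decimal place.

118.0

plastic resin: 25.9 × (2.27/2.22) = 25.9 × 1.022523 = 26.4833
fertiliser: 12.0 × (310.04/393.89) = 12.0 × 0.787123 = 9.4455
glass: 13.3 × (4.52/3.08) = 13.3 × 1.467532 = 19.5182
paper pulp: 24.8 × (1336.36/941.07) = 24.8 × 1.420043 = 35.2171
wool: 24.0 × (8.25/7.25) = 24.0 × 1.137931 = 27.3103
Index = Σ wᵢ·(p₁ᵢ/p₀ᵢ) = 26.4833 + 9.4455 + 19.5182 + 35.2171 + 27.3103 = 117.9744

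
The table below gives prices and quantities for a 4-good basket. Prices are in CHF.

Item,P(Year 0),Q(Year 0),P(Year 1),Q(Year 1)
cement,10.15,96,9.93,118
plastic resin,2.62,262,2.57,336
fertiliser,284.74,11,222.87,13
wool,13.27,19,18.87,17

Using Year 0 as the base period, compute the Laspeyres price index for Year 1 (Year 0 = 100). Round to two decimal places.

Laspeyres price index uses base-period quantities as weights.
ΣP(Year 1)·Q(Year 0) = 9.93×96 + 2.57×262 + 222.87×11 + 18.87×19 = 953.28 + 673.34 + 2451.57 + 358.53 = 4436.72
ΣP(Year 0)·Q(Year 0) = 10.15×96 + 2.62×262 + 284.74×11 + 13.27×19 = 974.4 + 686.44 + 3132.14 + 252.13 = 5045.11
Index = 4436.72 / 5045.11 × 100 = 87.9410

87.94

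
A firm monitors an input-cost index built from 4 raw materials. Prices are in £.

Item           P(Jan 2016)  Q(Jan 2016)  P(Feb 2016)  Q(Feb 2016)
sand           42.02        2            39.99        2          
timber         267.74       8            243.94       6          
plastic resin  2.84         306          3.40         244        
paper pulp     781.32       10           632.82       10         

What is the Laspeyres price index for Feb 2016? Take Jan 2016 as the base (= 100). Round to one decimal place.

Laspeyres price index uses base-period quantities as weights.
ΣP(Feb 2016)·Q(Jan 2016) = 39.99×2 + 243.94×8 + 3.40×306 + 632.82×10 = 79.98 + 1951.52 + 1040.4 + 6328.2 = 9400.1
ΣP(Jan 2016)·Q(Jan 2016) = 42.02×2 + 267.74×8 + 2.84×306 + 781.32×10 = 84.04 + 2141.92 + 869.04 + 7813.2 = 10908.2
Index = 9400.1 / 10908.2 × 100 = 86.1746

86.2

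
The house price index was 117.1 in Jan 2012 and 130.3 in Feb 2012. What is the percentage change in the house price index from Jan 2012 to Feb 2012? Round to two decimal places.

11.27%

Change = (130.3 − 117.1) / 117.1 × 100
       = 13.2 / 117.1 × 100 = 11.2724%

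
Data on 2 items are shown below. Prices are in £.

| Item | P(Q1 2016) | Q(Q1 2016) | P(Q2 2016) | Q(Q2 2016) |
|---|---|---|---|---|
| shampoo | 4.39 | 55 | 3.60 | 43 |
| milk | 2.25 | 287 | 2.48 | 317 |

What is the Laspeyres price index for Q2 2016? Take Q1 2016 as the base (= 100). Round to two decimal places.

Laspeyres price index uses base-period quantities as weights.
ΣP(Q2 2016)·Q(Q1 2016) = 3.60×55 + 2.48×287 = 198 + 711.76 = 909.76
ΣP(Q1 2016)·Q(Q1 2016) = 4.39×55 + 2.25×287 = 241.45 + 645.75 = 887.2
Index = 909.76 / 887.2 × 100 = 102.5428

102.54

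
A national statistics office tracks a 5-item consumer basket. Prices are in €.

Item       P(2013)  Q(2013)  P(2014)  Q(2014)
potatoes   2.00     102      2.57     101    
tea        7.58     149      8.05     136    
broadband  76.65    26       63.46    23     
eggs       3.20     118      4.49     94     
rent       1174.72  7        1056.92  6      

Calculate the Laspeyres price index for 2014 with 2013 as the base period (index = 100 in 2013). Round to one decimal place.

92.6

Laspeyres price index uses base-period quantities as weights.
ΣP(2014)·Q(2013) = 2.57×102 + 8.05×149 + 63.46×26 + 4.49×118 + 1056.92×7 = 262.14 + 1199.45 + 1649.96 + 529.82 + 7398.44 = 11039.81
ΣP(2013)·Q(2013) = 2.00×102 + 7.58×149 + 76.65×26 + 3.20×118 + 1174.72×7 = 204 + 1129.42 + 1992.9 + 377.6 + 8223.04 = 11926.96
Index = 11039.81 / 11926.96 × 100 = 92.5618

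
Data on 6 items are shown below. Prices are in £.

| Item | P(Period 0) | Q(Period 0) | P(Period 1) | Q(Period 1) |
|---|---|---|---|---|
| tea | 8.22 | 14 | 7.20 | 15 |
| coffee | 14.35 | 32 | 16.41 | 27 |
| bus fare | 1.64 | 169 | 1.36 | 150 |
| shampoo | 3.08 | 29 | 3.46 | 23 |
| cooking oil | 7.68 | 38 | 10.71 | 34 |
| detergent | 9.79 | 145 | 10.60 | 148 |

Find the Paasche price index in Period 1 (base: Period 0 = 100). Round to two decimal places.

109.06

Paasche price index uses current-period quantities as weights.
ΣP(Period 1)·Q(Period 1) = 7.20×15 + 16.41×27 + 1.36×150 + 3.46×23 + 10.71×34 + 10.60×148 = 108 + 443.07 + 204 + 79.58 + 364.14 + 1568.8 = 2767.59
ΣP(Period 0)·Q(Period 1) = 8.22×15 + 14.35×27 + 1.64×150 + 3.08×23 + 7.68×34 + 9.79×148 = 123.3 + 387.45 + 246 + 70.84 + 261.12 + 1448.92 = 2537.63
Index = 2767.59 / 2537.63 × 100 = 109.0620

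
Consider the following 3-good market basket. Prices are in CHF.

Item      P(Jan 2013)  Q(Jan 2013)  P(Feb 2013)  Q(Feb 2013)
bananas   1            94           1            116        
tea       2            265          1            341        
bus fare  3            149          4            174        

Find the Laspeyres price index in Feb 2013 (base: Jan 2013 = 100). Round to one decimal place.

Laspeyres price index uses base-period quantities as weights.
ΣP(Feb 2013)·Q(Jan 2013) = 1×94 + 1×265 + 4×149 = 94 + 265 + 596 = 955
ΣP(Jan 2013)·Q(Jan 2013) = 1×94 + 2×265 + 3×149 = 94 + 530 + 447 = 1071
Index = 955 / 1071 × 100 = 89.1690

89.2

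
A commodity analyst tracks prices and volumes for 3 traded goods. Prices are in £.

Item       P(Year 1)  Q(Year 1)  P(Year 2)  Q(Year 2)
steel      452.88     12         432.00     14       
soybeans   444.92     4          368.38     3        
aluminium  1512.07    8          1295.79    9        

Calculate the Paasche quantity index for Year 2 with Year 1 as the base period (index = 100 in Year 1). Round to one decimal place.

Paasche quantity index uses current-period prices as weights.
ΣP(Year 2)·Q(Year 2) = 432.00×14 + 368.38×3 + 1295.79×9 = 6048 + 1105.14 + 11662.11 = 18815.25
ΣP(Year 2)·Q(Year 1) = 432.00×12 + 368.38×4 + 1295.79×8 = 5184 + 1473.52 + 10366.32 = 17023.84
Index = 18815.25 / 17023.84 × 100 = 110.5229

110.5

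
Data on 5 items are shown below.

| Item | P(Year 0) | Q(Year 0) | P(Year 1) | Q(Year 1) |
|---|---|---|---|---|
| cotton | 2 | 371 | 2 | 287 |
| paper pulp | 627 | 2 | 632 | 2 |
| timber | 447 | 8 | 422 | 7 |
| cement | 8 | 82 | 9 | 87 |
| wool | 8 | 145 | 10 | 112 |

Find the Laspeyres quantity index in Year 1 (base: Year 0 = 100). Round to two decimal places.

Laspeyres quantity index uses base-period prices as weights.
ΣP(Year 0)·Q(Year 1) = 2×287 + 627×2 + 447×7 + 8×87 + 8×112 = 574 + 1254 + 3129 + 696 + 896 = 6549
ΣP(Year 0)·Q(Year 0) = 2×371 + 627×2 + 447×8 + 8×82 + 8×145 = 742 + 1254 + 3576 + 656 + 1160 = 7388
Index = 6549 / 7388 × 100 = 88.6437

88.64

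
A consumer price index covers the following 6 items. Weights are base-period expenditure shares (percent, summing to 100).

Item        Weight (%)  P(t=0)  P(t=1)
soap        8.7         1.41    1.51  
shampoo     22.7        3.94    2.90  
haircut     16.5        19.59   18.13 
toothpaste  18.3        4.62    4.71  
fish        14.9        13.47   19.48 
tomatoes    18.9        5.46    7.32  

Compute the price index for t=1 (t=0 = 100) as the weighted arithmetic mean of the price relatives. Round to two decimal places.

soap: 8.7 × (1.51/1.41) = 8.7 × 1.070922 = 9.3170
shampoo: 22.7 × (2.90/3.94) = 22.7 × 0.736041 = 16.7081
haircut: 16.5 × (18.13/19.59) = 16.5 × 0.925472 = 15.2703
toothpaste: 18.3 × (4.71/4.62) = 18.3 × 1.019481 = 18.6565
fish: 14.9 × (19.48/13.47) = 14.9 × 1.446177 = 21.5480
tomatoes: 18.9 × (7.32/5.46) = 18.9 × 1.340659 = 25.3385
Index = Σ wᵢ·(p₁ᵢ/p₀ᵢ) = 9.3170 + 16.7081 + 15.2703 + 18.6565 + 21.5480 + 25.3385 = 106.8384

106.84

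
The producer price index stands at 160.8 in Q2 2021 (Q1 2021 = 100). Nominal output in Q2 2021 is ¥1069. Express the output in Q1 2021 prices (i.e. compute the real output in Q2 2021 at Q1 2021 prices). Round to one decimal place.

664.8

Real = Nominal ÷ (Index/100) = 1069 ÷ (160.8/100)
     = 1069 ÷ 1.608 = 664.8010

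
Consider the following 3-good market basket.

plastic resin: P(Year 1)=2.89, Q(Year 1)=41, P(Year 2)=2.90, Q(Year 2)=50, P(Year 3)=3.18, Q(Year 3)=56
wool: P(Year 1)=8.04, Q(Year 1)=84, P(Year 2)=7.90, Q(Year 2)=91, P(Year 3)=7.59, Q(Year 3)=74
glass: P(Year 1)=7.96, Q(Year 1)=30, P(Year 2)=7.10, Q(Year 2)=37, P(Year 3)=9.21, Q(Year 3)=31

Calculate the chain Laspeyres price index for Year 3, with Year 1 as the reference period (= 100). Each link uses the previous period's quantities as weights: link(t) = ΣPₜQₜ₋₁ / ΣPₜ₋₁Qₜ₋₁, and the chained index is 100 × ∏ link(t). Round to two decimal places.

101.87

Link Year 1→Year 2:
ΣP(Year 2)Q(Year 1) = 2.90×41 + 7.90×84 + 7.10×30 = 118.9 + 663.6 + 213 = 995.5
ΣP(Year 1)Q(Year 1) = 2.89×41 + 8.04×84 + 7.96×30 = 118.49 + 675.36 + 238.8 = 1032.65
link = 995.5/1032.65 = 0.964025
Link Year 2→Year 3:
ΣP(Year 3)Q(Year 2) = 3.18×50 + 7.59×91 + 9.21×37 = 159 + 690.69 + 340.77 = 1190.46
ΣP(Year 2)Q(Year 2) = 2.90×50 + 7.90×91 + 7.10×37 = 145 + 718.9 + 262.7 = 1126.6
link = 1190.46/1126.6 = 1.056684
Chained index = 100 × 0.964025 × 1.056684 = 101.8669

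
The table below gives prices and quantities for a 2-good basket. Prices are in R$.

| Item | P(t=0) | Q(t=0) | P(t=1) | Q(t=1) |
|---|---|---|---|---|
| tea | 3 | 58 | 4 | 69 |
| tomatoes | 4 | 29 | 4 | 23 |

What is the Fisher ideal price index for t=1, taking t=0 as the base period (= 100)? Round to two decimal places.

Laspeyres component (base-period weights):
ΣP(t=1)Q(t=0) = 4×58 + 4×29 = 232 + 116 = 348
ΣP(t=0)Q(t=0) = 3×58 + 4×29 = 174 + 116 = 290
L = 348 / 290 × 100 = 120.0000
Paasche component (current-period weights):
ΣP(t=1)Q(t=1) = 4×69 + 4×23 = 276 + 92 = 368
ΣP(t=0)Q(t=1) = 3×69 + 4×23 = 207 + 92 = 299
P = 368 / 299 × 100 = 123.0769
Fisher = √(L × P) = √(120.0000 × 123.0769) = 121.5287

121.53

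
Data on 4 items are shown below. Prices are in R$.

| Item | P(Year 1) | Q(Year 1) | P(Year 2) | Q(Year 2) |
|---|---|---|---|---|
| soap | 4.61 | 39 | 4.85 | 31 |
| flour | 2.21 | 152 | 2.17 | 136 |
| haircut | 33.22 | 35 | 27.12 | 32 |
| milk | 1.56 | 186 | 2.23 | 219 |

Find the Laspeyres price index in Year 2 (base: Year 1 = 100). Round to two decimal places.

Laspeyres price index uses base-period quantities as weights.
ΣP(Year 2)·Q(Year 1) = 4.85×39 + 2.17×152 + 27.12×35 + 2.23×186 = 189.15 + 329.84 + 949.2 + 414.78 = 1882.97
ΣP(Year 1)·Q(Year 1) = 4.61×39 + 2.21×152 + 33.22×35 + 1.56×186 = 179.79 + 335.92 + 1162.7 + 290.16 = 1968.57
Index = 1882.97 / 1968.57 × 100 = 95.6517

95.65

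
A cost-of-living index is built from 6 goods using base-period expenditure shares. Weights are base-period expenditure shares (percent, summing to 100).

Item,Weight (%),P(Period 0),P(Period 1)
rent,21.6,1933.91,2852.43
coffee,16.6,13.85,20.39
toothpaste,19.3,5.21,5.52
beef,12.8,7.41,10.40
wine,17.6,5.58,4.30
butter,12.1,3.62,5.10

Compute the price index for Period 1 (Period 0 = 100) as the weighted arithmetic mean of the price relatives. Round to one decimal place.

125.3

rent: 21.6 × (2852.43/1933.91) = 21.6 × 1.474955 = 31.8590
coffee: 16.6 × (20.39/13.85) = 16.6 × 1.472202 = 24.4386
toothpaste: 19.3 × (5.52/5.21) = 19.3 × 1.059501 = 20.4484
beef: 12.8 × (10.40/7.41) = 12.8 × 1.403509 = 17.9649
wine: 17.6 × (4.30/5.58) = 17.6 × 0.770609 = 13.5627
butter: 12.1 × (5.10/3.62) = 12.1 × 1.408840 = 17.0470
Index = Σ wᵢ·(p₁ᵢ/p₀ᵢ) = 31.8590 + 24.4386 + 20.4484 + 17.9649 + 13.5627 + 17.0470 = 125.3205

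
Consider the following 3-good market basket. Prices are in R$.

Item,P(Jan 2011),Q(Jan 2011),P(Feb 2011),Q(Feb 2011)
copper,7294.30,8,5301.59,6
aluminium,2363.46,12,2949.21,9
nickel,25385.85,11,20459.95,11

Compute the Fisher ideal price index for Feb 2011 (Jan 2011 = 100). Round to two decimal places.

Laspeyres component (base-period weights):
ΣP(Feb 2011)Q(Jan 2011) = 5301.59×8 + 2949.21×12 + 20459.95×11 = 42412.72 + 35390.52 + 225059.45 = 302862.69
ΣP(Jan 2011)Q(Jan 2011) = 7294.30×8 + 2363.46×12 + 25385.85×11 = 58354.4 + 28361.52 + 279244.35 = 365960.27
L = 302862.69 / 365960.27 × 100 = 82.7584
Paasche component (current-period weights):
ΣP(Feb 2011)Q(Feb 2011) = 5301.59×6 + 2949.21×9 + 20459.95×11 = 31809.54 + 26542.89 + 225059.45 = 283411.88
ΣP(Jan 2011)Q(Feb 2011) = 7294.30×6 + 2363.46×9 + 25385.85×11 = 43765.8 + 21271.14 + 279244.35 = 344281.29
P = 283411.88 / 344281.29 × 100 = 82.3199
Fisher = √(L × P) = √(82.7584 × 82.3199) = 82.5388

82.54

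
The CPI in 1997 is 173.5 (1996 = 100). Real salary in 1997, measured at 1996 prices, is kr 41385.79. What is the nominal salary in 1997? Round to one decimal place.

Nominal = Real × (Index/100) = 41385.79 × (173.5/100)
        = 41385.79 × 1.735 = 71804.3457

71804.3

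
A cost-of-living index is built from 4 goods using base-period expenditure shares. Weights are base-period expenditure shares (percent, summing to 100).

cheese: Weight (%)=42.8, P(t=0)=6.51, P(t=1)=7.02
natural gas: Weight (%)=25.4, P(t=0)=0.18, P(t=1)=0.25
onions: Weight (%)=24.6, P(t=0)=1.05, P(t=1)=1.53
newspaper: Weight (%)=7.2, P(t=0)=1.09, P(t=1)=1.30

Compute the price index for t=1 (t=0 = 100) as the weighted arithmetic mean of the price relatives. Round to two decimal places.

125.86

cheese: 42.8 × (7.02/6.51) = 42.8 × 1.078341 = 46.1530
natural gas: 25.4 × (0.25/0.18) = 25.4 × 1.388889 = 35.2778
onions: 24.6 × (1.53/1.05) = 24.6 × 1.457143 = 35.8457
newspaper: 7.2 × (1.30/1.09) = 7.2 × 1.192661 = 8.5872
Index = Σ wᵢ·(p₁ᵢ/p₀ᵢ) = 46.1530 + 35.2778 + 35.8457 + 8.5872 = 125.8636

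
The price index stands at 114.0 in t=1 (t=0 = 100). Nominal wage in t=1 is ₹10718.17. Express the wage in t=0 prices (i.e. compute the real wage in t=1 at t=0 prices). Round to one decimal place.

9401.9

Real = Nominal ÷ (Index/100) = 10718.17 ÷ (114.0/100)
     = 10718.17 ÷ 1.140 = 9401.9035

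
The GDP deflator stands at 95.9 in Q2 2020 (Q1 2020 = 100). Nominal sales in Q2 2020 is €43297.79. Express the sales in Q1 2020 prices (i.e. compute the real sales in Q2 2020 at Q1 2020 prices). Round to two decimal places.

Real = Nominal ÷ (Index/100) = 43297.79 ÷ (95.9/100)
     = 43297.79 ÷ 0.959 = 45148.8947

45148.89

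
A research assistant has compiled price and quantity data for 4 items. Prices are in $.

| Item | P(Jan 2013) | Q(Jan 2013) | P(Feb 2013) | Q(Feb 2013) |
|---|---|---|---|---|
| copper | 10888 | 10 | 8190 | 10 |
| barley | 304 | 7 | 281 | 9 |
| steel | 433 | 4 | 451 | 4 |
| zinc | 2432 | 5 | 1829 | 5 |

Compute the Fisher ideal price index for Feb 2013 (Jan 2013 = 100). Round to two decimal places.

75.95

Laspeyres component (base-period weights):
ΣP(Feb 2013)Q(Jan 2013) = 8190×10 + 281×7 + 451×4 + 1829×5 = 81900 + 1967 + 1804 + 9145 = 94816
ΣP(Jan 2013)Q(Jan 2013) = 10888×10 + 304×7 + 433×4 + 2432×5 = 108880 + 2128 + 1732 + 12160 = 124900
L = 94816 / 124900 × 100 = 75.9135
Paasche component (current-period weights):
ΣP(Feb 2013)Q(Feb 2013) = 8190×10 + 281×9 + 451×4 + 1829×5 = 81900 + 2529 + 1804 + 9145 = 95378
ΣP(Jan 2013)Q(Feb 2013) = 10888×10 + 304×9 + 433×4 + 2432×5 = 108880 + 2736 + 1732 + 12160 = 125508
P = 95378 / 125508 × 100 = 75.9936
Fisher = √(L × P) = √(75.9135 × 75.9936) = 75.9535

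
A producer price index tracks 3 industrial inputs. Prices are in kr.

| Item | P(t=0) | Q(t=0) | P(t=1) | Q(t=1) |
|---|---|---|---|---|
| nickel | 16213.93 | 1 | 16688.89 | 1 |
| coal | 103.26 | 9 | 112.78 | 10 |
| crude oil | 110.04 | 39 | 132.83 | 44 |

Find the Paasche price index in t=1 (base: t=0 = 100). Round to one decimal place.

107.1

Paasche price index uses current-period quantities as weights.
ΣP(t=1)·Q(t=1) = 16688.89×1 + 112.78×10 + 132.83×44 = 16688.89 + 1127.8 + 5844.52 = 23661.21
ΣP(t=0)·Q(t=1) = 16213.93×1 + 103.26×10 + 110.04×44 = 16213.93 + 1032.6 + 4841.76 = 22088.29
Index = 23661.21 / 22088.29 × 100 = 107.1211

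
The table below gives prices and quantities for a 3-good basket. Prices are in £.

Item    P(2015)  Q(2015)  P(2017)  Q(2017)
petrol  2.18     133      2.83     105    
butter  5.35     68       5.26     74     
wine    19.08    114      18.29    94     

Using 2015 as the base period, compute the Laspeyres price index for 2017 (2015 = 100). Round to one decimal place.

Laspeyres price index uses base-period quantities as weights.
ΣP(2017)·Q(2015) = 2.83×133 + 5.26×68 + 18.29×114 = 376.39 + 357.68 + 2085.06 = 2819.13
ΣP(2015)·Q(2015) = 2.18×133 + 5.35×68 + 19.08×114 = 289.94 + 363.8 + 2175.12 = 2828.86
Index = 2819.13 / 2828.86 × 100 = 99.6560

99.7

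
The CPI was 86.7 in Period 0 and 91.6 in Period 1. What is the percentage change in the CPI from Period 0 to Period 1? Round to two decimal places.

5.65%

Change = (91.6 − 86.7) / 86.7 × 100
       = 4.9 / 86.7 × 100 = 5.6517%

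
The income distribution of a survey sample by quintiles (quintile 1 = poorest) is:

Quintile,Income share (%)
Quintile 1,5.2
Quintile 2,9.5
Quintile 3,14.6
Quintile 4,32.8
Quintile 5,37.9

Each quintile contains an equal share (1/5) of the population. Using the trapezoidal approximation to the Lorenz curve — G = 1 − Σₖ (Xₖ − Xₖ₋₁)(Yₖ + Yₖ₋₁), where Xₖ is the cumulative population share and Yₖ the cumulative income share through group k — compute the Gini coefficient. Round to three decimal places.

0.355

Cumulative income shares Yₖ: 0.0520, 0.1470, 0.2930, 0.6210, 1.0000
Σ (Xₖ−Xₖ₋₁)(Yₖ+Yₖ₋₁) = (1/5)(0.0520+0.0000) + (1/5)(0.1470+0.0520) + (1/5)(0.2930+0.1470) + (1/5)(0.6210+0.2930) + (1/5)(1.0000+0.6210)
  = 0.0104 + 0.0398 + 0.0880 + 0.1828 + 0.3242 = 0.6452
G = 1 − 0.6452 = 0.3548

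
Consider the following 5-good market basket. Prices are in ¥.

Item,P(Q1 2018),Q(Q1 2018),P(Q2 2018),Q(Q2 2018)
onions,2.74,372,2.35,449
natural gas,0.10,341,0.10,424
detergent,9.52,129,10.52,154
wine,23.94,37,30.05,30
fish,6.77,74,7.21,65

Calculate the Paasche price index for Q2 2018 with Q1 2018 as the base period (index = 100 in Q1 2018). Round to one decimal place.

Paasche price index uses current-period quantities as weights.
ΣP(Q2 2018)·Q(Q2 2018) = 2.35×449 + 0.10×424 + 10.52×154 + 30.05×30 + 7.21×65 = 1055.15 + 42.4 + 1620.08 + 901.5 + 468.65 = 4087.78
ΣP(Q1 2018)·Q(Q2 2018) = 2.74×449 + 0.10×424 + 9.52×154 + 23.94×30 + 6.77×65 = 1230.26 + 42.4 + 1466.08 + 718.2 + 440.05 = 3896.99
Index = 4087.78 / 3896.99 × 100 = 104.8958

104.9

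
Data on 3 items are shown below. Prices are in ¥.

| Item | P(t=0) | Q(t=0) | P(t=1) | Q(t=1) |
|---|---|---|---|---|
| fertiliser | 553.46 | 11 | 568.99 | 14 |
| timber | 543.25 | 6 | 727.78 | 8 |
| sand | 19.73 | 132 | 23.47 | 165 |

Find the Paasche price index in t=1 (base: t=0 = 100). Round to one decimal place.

Paasche price index uses current-period quantities as weights.
ΣP(t=1)·Q(t=1) = 568.99×14 + 727.78×8 + 23.47×165 = 7965.86 + 5822.24 + 3872.55 = 17660.65
ΣP(t=0)·Q(t=1) = 553.46×14 + 543.25×8 + 19.73×165 = 7748.44 + 4346 + 3255.45 = 15349.89
Index = 17660.65 / 15349.89 × 100 = 115.0539

115.1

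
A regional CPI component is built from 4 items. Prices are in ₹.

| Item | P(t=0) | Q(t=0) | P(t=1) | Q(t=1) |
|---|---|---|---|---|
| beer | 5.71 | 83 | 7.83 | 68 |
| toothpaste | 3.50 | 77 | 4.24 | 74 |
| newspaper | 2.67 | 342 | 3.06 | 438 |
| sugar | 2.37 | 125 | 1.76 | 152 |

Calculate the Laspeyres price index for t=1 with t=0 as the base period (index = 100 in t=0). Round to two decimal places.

Laspeyres price index uses base-period quantities as weights.
ΣP(t=1)·Q(t=0) = 7.83×83 + 4.24×77 + 3.06×342 + 1.76×125 = 649.89 + 326.48 + 1046.52 + 220 = 2242.89
ΣP(t=0)·Q(t=0) = 5.71×83 + 3.50×77 + 2.67×342 + 2.37×125 = 473.93 + 269.5 + 913.14 + 296.25 = 1952.82
Index = 2242.89 / 1952.82 × 100 = 114.8539

114.85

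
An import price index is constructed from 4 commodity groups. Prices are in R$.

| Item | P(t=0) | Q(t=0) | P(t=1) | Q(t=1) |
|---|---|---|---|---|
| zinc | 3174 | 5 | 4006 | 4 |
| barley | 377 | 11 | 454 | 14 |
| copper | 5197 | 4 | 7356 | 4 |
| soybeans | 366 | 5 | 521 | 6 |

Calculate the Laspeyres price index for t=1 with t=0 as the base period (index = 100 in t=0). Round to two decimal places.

Laspeyres price index uses base-period quantities as weights.
ΣP(t=1)·Q(t=0) = 4006×5 + 454×11 + 7356×4 + 521×5 = 20030 + 4994 + 29424 + 2605 = 57053
ΣP(t=0)·Q(t=0) = 3174×5 + 377×11 + 5197×4 + 366×5 = 15870 + 4147 + 20788 + 1830 = 42635
Index = 57053 / 42635 × 100 = 133.8173

133.82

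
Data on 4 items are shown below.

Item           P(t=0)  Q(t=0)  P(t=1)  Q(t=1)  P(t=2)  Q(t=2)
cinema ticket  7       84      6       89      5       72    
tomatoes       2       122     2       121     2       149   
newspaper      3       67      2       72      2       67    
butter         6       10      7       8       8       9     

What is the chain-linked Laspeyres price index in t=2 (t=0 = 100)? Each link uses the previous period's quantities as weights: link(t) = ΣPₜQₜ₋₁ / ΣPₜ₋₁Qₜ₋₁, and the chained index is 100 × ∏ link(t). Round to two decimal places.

Link t=0→t=1:
ΣP(t=1)Q(t=0) = 6×84 + 2×122 + 2×67 + 7×10 = 504 + 244 + 134 + 70 = 952
ΣP(t=0)Q(t=0) = 7×84 + 2×122 + 3×67 + 6×10 = 588 + 244 + 201 + 60 = 1093
link = 952/1093 = 0.870997
Link t=1→t=2:
ΣP(t=2)Q(t=1) = 5×89 + 2×121 + 2×72 + 8×8 = 445 + 242 + 144 + 64 = 895
ΣP(t=1)Q(t=1) = 6×89 + 2×121 + 2×72 + 7×8 = 534 + 242 + 144 + 56 = 976
link = 895/976 = 0.917008
Chained index = 100 × 0.870997 × 0.917008 = 79.8712

79.87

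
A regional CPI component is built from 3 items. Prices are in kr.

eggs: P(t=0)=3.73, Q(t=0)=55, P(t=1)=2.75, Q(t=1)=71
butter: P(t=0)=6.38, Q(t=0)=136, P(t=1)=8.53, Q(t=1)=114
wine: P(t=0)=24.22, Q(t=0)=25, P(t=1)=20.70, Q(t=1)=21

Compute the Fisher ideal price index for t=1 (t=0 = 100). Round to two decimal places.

Laspeyres component (base-period weights):
ΣP(t=1)Q(t=0) = 2.75×55 + 8.53×136 + 20.70×25 = 151.25 + 1160.08 + 517.5 = 1828.83
ΣP(t=0)Q(t=0) = 3.73×55 + 6.38×136 + 24.22×25 = 205.15 + 867.68 + 605.5 = 1678.33
L = 1828.83 / 1678.33 × 100 = 108.9672
Paasche component (current-period weights):
ΣP(t=1)Q(t=1) = 2.75×71 + 8.53×114 + 20.70×21 = 195.25 + 972.42 + 434.7 = 1602.37
ΣP(t=0)Q(t=1) = 3.73×71 + 6.38×114 + 24.22×21 = 264.83 + 727.32 + 508.62 = 1500.77
P = 1602.37 / 1500.77 × 100 = 106.7699
Fisher = √(L × P) = √(108.9672 × 106.7699) = 107.8630

107.86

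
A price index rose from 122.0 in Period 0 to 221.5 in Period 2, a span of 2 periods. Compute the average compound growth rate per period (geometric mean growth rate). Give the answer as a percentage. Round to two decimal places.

34.74%

Growth factor = (221.5/122.0)^(1/2) = (1.815574)^(1/2) = 1.347432
Growth rate = 1.347432 − 1 = 0.347432 = 34.7432%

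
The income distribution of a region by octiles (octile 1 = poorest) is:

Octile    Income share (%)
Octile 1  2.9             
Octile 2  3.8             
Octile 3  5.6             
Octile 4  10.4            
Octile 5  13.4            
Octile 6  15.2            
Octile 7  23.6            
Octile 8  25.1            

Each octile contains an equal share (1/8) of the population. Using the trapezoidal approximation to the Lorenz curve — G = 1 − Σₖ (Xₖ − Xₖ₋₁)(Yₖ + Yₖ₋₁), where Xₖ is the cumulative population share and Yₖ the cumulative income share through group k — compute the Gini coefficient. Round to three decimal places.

Cumulative income shares Yₖ: 0.0290, 0.0670, 0.1230, 0.2270, 0.3610, 0.5130, 0.7490, 1.0000
Σ (Xₖ−Xₖ₋₁)(Yₖ+Yₖ₋₁) = (1/8)(0.0290+0.0000) + (1/8)(0.0670+0.0290) + (1/8)(0.1230+0.0670) + (1/8)(0.2270+0.1230) + (1/8)(0.3610+0.2270) + (1/8)(0.5130+0.3610) + (1/8)(0.7490+0.5130) + (1/8)(1.0000+0.7490)
  = 0.0036 + 0.0120 + 0.0238 + 0.0437 + 0.0735 + 0.1092 + 0.1578 + 0.2186 = 0.6422
G = 1 − 0.6422 = 0.3578

0.358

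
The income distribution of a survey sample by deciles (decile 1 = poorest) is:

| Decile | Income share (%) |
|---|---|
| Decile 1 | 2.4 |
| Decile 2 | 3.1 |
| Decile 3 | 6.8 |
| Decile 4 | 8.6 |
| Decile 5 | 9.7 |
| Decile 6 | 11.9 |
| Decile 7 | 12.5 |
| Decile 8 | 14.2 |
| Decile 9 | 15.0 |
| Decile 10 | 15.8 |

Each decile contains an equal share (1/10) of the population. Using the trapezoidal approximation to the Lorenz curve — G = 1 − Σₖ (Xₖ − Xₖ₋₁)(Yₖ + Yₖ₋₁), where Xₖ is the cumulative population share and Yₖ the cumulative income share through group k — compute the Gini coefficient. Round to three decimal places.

0.255

Cumulative income shares Yₖ: 0.0240, 0.0550, 0.1230, 0.2090, 0.3060, 0.4250, 0.5500, 0.6920, 0.8420, 1.0000
Σ (Xₖ−Xₖ₋₁)(Yₖ+Yₖ₋₁) = (1/10)(0.0240+0.0000) + (1/10)(0.0550+0.0240) + (1/10)(0.1230+0.0550) + (1/10)(0.2090+0.1230) + (1/10)(0.3060+0.2090) + (1/10)(0.4250+0.3060) + (1/10)(0.5500+0.4250) + (1/10)(0.6920+0.5500) + (1/10)(0.8420+0.6920) + (1/10)(1.0000+0.8420)
  = 0.0024 + 0.0079 + 0.0178 + 0.0332 + 0.0515 + 0.0731 + 0.0975 + 0.1242 + 0.1534 + 0.1842 = 0.7452
G = 1 − 0.7452 = 0.2548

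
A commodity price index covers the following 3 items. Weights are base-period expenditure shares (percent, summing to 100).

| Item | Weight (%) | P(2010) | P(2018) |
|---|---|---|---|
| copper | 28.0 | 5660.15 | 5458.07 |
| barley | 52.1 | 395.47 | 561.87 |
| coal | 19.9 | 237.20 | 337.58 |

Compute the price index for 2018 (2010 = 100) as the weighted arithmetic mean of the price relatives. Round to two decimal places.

129.34

copper: 28.0 × (5458.07/5660.15) = 28.0 × 0.964298 = 27.0003
barley: 52.1 × (561.87/395.47) = 52.1 × 1.420765 = 74.0219
coal: 19.9 × (337.58/237.20) = 19.9 × 1.423187 = 28.3214
Index = Σ wᵢ·(p₁ᵢ/p₀ᵢ) = 27.0003 + 74.0219 + 28.3214 = 129.3436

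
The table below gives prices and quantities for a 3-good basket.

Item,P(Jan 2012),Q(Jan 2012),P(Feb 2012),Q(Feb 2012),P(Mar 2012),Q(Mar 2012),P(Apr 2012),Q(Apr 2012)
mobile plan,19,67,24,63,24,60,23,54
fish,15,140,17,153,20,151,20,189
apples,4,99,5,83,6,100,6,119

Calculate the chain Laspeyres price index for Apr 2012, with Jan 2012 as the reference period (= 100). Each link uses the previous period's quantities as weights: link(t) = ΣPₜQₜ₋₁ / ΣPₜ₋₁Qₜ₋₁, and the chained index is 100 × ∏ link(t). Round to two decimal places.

131.60

Link Jan 2012→Feb 2012:
ΣP(Feb 2012)Q(Jan 2012) = 24×67 + 17×140 + 5×99 = 1608 + 2380 + 495 = 4483
ΣP(Jan 2012)Q(Jan 2012) = 19×67 + 15×140 + 4×99 = 1273 + 2100 + 396 = 3769
link = 4483/3769 = 1.189440
Link Feb 2012→Mar 2012:
ΣP(Mar 2012)Q(Feb 2012) = 24×63 + 20×153 + 6×83 = 1512 + 3060 + 498 = 5070
ΣP(Feb 2012)Q(Feb 2012) = 24×63 + 17×153 + 5×83 = 1512 + 2601 + 415 = 4528
link = 5070/4528 = 1.119700
Link Mar 2012→Apr 2012:
ΣP(Apr 2012)Q(Mar 2012) = 23×60 + 20×151 + 6×100 = 1380 + 3020 + 600 = 5000
ΣP(Mar 2012)Q(Mar 2012) = 24×60 + 20×151 + 6×100 = 1440 + 3020 + 600 = 5060
link = 5000/5060 = 0.988142
Chained index = 100 × 1.189440 × 1.119700 × 0.988142 = 131.6023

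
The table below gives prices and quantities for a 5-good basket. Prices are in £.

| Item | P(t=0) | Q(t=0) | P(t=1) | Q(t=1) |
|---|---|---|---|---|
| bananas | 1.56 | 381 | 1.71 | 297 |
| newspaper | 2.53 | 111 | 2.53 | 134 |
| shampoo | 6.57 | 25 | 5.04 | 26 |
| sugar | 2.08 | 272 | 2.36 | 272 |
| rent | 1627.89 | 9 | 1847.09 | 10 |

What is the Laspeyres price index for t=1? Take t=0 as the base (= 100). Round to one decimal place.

Laspeyres price index uses base-period quantities as weights.
ΣP(t=1)·Q(t=0) = 1.71×381 + 2.53×111 + 5.04×25 + 2.36×272 + 1847.09×9 = 651.51 + 280.83 + 126 + 641.92 + 16623.81 = 18324.07
ΣP(t=0)·Q(t=0) = 1.56×381 + 2.53×111 + 6.57×25 + 2.08×272 + 1627.89×9 = 594.36 + 280.83 + 164.25 + 565.76 + 14651.01 = 16256.21
Index = 18324.07 / 16256.21 × 100 = 112.7204

112.7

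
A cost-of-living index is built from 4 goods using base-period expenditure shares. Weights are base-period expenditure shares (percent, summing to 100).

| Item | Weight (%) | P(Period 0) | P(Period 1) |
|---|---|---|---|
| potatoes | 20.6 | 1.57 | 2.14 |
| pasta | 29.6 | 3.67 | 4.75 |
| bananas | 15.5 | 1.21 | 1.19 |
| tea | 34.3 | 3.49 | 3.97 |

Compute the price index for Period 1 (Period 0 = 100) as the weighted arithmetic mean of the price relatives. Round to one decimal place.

potatoes: 20.6 × (2.14/1.57) = 20.6 × 1.363057 = 28.0790
pasta: 29.6 × (4.75/3.67) = 29.6 × 1.294278 = 38.3106
bananas: 15.5 × (1.19/1.21) = 15.5 × 0.983471 = 15.2438
tea: 34.3 × (3.97/3.49) = 34.3 × 1.137536 = 39.0175
Index = Σ wᵢ·(p₁ᵢ/p₀ᵢ) = 28.0790 + 38.3106 + 15.2438 + 39.0175 = 120.6509

120.7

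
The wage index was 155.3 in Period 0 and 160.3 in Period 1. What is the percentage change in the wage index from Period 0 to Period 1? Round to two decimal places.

Change = (160.3 − 155.3) / 155.3 × 100
       = 5.0 / 155.3 × 100 = 3.2196%

3.22%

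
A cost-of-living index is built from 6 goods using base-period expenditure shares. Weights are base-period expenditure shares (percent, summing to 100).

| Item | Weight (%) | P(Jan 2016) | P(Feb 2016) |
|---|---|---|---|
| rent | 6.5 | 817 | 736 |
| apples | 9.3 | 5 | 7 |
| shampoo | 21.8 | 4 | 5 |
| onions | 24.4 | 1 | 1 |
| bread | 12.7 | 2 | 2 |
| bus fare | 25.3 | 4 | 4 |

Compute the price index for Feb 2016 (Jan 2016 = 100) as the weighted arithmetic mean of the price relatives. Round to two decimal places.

108.53

rent: 6.5 × (736/817) = 6.5 × 0.900857 = 5.8556
apples: 9.3 × (7/5) = 9.3 × 1.400000 = 13.0200
shampoo: 21.8 × (5/4) = 21.8 × 1.250000 = 27.2500
onions: 24.4 × (1/1) = 24.4 × 1.000000 = 24.4000
bread: 12.7 × (2/2) = 12.7 × 1.000000 = 12.7000
bus fare: 25.3 × (4/4) = 25.3 × 1.000000 = 25.3000
Index = Σ wᵢ·(p₁ᵢ/p₀ᵢ) = 5.8556 + 13.0200 + 27.2500 + 24.4000 + 12.7000 + 25.3000 = 108.5256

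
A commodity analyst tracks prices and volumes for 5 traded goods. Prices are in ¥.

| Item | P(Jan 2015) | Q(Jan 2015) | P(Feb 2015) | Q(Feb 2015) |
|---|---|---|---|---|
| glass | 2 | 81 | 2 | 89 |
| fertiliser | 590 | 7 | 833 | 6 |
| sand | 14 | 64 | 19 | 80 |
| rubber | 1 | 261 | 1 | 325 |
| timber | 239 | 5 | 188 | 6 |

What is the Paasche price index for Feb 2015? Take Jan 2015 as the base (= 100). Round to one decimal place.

123.5

Paasche price index uses current-period quantities as weights.
ΣP(Feb 2015)·Q(Feb 2015) = 2×89 + 833×6 + 19×80 + 1×325 + 188×6 = 178 + 4998 + 1520 + 325 + 1128 = 8149
ΣP(Jan 2015)·Q(Feb 2015) = 2×89 + 590×6 + 14×80 + 1×325 + 239×6 = 178 + 3540 + 1120 + 325 + 1434 = 6597
Index = 8149 / 6597 × 100 = 123.5258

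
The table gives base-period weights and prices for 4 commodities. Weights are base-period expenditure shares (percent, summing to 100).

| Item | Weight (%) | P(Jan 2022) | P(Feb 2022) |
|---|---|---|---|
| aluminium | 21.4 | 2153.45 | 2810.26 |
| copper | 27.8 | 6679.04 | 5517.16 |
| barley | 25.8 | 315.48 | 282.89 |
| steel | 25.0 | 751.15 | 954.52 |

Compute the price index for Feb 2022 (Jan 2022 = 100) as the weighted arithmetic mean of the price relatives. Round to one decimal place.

aluminium: 21.4 × (2810.26/2153.45) = 21.4 × 1.305004 = 27.9271
copper: 27.8 × (5517.16/6679.04) = 27.8 × 0.826041 = 22.9639
barley: 25.8 × (282.89/315.48) = 25.8 × 0.896697 = 23.1348
steel: 25.0 × (954.52/751.15) = 25.0 × 1.270745 = 31.7686
Index = Σ wᵢ·(p₁ᵢ/p₀ᵢ) = 27.9271 + 22.9639 + 23.1348 + 31.7686 = 105.7944

105.8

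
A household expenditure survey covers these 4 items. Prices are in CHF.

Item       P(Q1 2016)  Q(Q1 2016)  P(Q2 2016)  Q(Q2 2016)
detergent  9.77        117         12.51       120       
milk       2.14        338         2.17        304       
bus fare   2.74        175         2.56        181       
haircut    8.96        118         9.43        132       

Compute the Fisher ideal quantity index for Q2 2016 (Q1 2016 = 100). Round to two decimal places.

Laspeyres component (base-period weights):
ΣP(Q1 2016)Q(Q2 2016) = 9.77×120 + 2.14×304 + 2.74×181 + 8.96×132 = 1172.4 + 650.56 + 495.94 + 1182.72 = 3501.62
ΣP(Q1 2016)Q(Q1 2016) = 9.77×117 + 2.14×338 + 2.74×175 + 8.96×118 = 1143.09 + 723.32 + 479.5 + 1057.28 = 3403.19
L = 3501.62 / 3403.19 × 100 = 102.8923
Paasche component (current-period weights):
ΣP(Q2 2016)Q(Q2 2016) = 12.51×120 + 2.17×304 + 2.56×181 + 9.43×132 = 1501.2 + 659.68 + 463.36 + 1244.76 = 3869
ΣP(Q2 2016)Q(Q1 2016) = 12.51×117 + 2.17×338 + 2.56×175 + 9.43×118 = 1463.67 + 733.46 + 448 + 1112.74 = 3757.87
P = 3869 / 3757.87 × 100 = 102.9573
Fisher = √(L × P) = √(102.8923 × 102.9573) = 102.9248

102.92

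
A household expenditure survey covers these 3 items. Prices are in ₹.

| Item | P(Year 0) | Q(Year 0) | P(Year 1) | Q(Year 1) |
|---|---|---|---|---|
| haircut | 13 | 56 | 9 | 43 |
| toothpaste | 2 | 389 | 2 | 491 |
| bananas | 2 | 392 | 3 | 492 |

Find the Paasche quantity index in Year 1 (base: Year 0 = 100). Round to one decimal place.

115.7

Paasche quantity index uses current-period prices as weights.
ΣP(Year 1)·Q(Year 1) = 9×43 + 2×491 + 3×492 = 387 + 982 + 1476 = 2845
ΣP(Year 1)·Q(Year 0) = 9×56 + 2×389 + 3×392 = 504 + 778 + 1176 = 2458
Index = 2845 / 2458 × 100 = 115.7445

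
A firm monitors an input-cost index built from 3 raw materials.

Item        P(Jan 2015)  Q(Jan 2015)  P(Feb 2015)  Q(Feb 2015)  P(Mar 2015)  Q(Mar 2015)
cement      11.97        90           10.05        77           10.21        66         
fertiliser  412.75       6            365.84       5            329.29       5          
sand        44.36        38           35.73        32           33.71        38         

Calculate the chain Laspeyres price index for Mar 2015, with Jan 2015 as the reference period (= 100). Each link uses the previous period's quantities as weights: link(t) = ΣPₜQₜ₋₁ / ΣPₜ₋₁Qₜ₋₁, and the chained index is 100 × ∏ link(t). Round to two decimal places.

Link Jan 2015→Feb 2015:
ΣP(Feb 2015)Q(Jan 2015) = 10.05×90 + 365.84×6 + 35.73×38 = 904.5 + 2195.04 + 1357.74 = 4457.28
ΣP(Jan 2015)Q(Jan 2015) = 11.97×90 + 412.75×6 + 44.36×38 = 1077.3 + 2476.5 + 1685.68 = 5239.48
link = 4457.28/5239.48 = 0.850710
Link Feb 2015→Mar 2015:
ΣP(Mar 2015)Q(Feb 2015) = 10.21×77 + 329.29×5 + 33.71×32 = 786.17 + 1646.45 + 1078.72 = 3511.34
ΣP(Feb 2015)Q(Feb 2015) = 10.05×77 + 365.84×5 + 35.73×32 = 773.85 + 1829.2 + 1143.36 = 3746.41
link = 3511.34/3746.41 = 0.937255
Chained index = 100 × 0.850710 × 0.937255 = 79.7332

79.73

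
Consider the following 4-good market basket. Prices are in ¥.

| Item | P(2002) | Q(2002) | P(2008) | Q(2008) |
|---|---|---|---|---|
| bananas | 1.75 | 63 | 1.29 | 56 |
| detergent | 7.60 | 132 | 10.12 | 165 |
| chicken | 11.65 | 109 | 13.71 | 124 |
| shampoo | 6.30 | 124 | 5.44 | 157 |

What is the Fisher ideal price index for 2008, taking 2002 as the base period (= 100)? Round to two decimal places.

Laspeyres component (base-period weights):
ΣP(2008)Q(2002) = 1.29×63 + 10.12×132 + 13.71×109 + 5.44×124 = 81.27 + 1335.84 + 1494.39 + 674.56 = 3586.06
ΣP(2002)Q(2002) = 1.75×63 + 7.60×132 + 11.65×109 + 6.30×124 = 110.25 + 1003.2 + 1269.85 + 781.2 = 3164.5
L = 3586.06 / 3164.5 × 100 = 113.3215
Paasche component (current-period weights):
ΣP(2008)Q(2008) = 1.29×56 + 10.12×165 + 13.71×124 + 5.44×157 = 72.24 + 1669.8 + 1700.04 + 854.08 = 4296.16
ΣP(2002)Q(2008) = 1.75×56 + 7.60×165 + 11.65×124 + 6.30×157 = 98 + 1254 + 1444.6 + 989.1 = 3785.7
P = 4296.16 / 3785.7 × 100 = 113.4839
Fisher = √(L × P) = √(113.3215 × 113.4839) = 113.4027

113.40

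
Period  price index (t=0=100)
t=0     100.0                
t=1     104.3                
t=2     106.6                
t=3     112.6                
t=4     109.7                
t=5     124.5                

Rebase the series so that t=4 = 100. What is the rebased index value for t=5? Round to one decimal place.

Rebased(t=5) = 124.5 / 109.7 × 100 = 113.4913

113.5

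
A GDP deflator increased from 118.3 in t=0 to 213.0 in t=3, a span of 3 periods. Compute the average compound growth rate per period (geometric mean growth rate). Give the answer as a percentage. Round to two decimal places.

Growth factor = (213.0/118.3)^(1/3) = (1.800507)^(1/3) = 1.216555
Growth rate = 1.216555 − 1 = 0.216555 = 21.6555%

21.66%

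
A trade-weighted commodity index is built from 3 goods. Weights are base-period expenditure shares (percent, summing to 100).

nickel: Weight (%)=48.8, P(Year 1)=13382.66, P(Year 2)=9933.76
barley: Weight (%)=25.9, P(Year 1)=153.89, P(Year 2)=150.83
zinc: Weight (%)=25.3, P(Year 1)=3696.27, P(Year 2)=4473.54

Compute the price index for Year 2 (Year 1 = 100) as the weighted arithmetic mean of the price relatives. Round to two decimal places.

92.23

nickel: 48.8 × (9933.76/13382.66) = 48.8 × 0.742286 = 36.2236
barley: 25.9 × (150.83/153.89) = 25.9 × 0.980116 = 25.3850
zinc: 25.3 × (4473.54/3696.27) = 25.3 × 1.210285 = 30.6202
Index = Σ wᵢ·(p₁ᵢ/p₀ᵢ) = 36.2236 + 25.3850 + 30.6202 = 92.2288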